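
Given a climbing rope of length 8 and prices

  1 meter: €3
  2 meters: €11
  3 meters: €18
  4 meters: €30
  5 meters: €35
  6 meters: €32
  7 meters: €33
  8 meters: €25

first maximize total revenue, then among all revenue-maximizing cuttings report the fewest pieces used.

2

Consider every possible first cut. r[k] is the best of p[i]+r[k−i] over all sellable i≤k.
r[1] = 3
r[2] = 11
r[3] = 18
r[4] = 30
r[5] = 35
r[6] = 41  (first piece 2, then r[4]=30)
r[7] = 48  (first piece 3, then r[4]=30)
r[8] = 60  (first piece 4, then r[4]=30)
Maximum revenue is €60.
Now minimize piece count subject to staying optimal: for each k, pieces[k] = 1 + min over i with p[i]+r[k−i]=r[k] of pieces[k−i].
pieces[5] = 1
pieces[6] = 2
pieces[7] = 2
pieces[8] = 2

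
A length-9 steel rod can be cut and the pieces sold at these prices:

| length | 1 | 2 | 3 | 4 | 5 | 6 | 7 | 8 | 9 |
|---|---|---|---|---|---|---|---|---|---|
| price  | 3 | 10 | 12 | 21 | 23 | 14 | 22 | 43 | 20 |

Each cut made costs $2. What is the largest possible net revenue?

44

Consider every possible first cut. v[k] is the best of p[i]+v[k−i] over all sellable i≤k, charging 2 whenever i<k.
v[1] = 3
v[2] = 10
v[3] = 12
v[4] = 21
v[5] = 23
v[6] = 29  (first piece 2, then v[4]=21)
v[7] = 31  (first piece 2, then v[5]=23)
v[8] = 43
v[9] = 44  (first piece 1, then v[8]=43)
One optimal plan: pieces 8 + 1 (1 cut) → $46 − $2 = $44.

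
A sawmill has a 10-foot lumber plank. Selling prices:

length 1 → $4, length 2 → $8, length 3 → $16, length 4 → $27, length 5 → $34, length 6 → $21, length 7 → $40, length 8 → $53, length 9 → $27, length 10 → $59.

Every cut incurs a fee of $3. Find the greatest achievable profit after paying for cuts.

Consider every possible first cut. r[k] is the best of p[i]+r[k−i] over all sellable i≤k, charging 3 whenever i<k.
r[1] = 4
r[2] = 8
r[3] = 16
r[4] = 27
r[5] = 34
r[6] = 35  (first piece 1, then r[5]=34)
r[7] = 40  (first piece 3, then r[4]=27)
r[8] = 53
r[9] = 58  (first piece 4, then r[5]=34)
r[10] = 65  (first piece 5, then r[5]=34)
One optimal plan: pieces 5 + 5 (1 cut) → $68 − $3 = $65.

65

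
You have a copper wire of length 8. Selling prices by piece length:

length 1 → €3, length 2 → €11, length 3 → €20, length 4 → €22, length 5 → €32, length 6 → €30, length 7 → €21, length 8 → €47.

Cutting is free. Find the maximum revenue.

52

Build r[k] bottom-up: r[k] = max over allowed piece i of (p[i] + r[k−i]).
r[1] = 3
r[2] = max(3+3, 11+0) = 11
r[3] = max(3+11, 11+3, 20+0) = 20
r[4] = max(3+20, 11+11, 20+3, 22+0) = 23
r[5] = max(3+23, 11+20, 20+11, 22+3, 32+0) = 32
r[6] = max(3+32, 11+23, 20+20, 22+11, 32+3, 30+0) = 40
r[7] = max(3+40, 11+32, 20+23, …, 30+3, 21+0) = 43
r[8] = max(3+43, 11+40, 20+32, …, 21+3, 47+0) = 52
One optimal cutting: 5 + 3 → €32 + €20 = €52.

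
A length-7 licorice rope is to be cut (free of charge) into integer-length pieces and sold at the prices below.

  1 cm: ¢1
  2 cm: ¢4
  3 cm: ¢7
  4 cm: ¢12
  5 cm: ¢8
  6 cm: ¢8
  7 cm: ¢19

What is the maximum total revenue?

19

Let best[k] be the best obtainable value from length k. For each k, try every first piece i and keep the best of price[i] + best[k−i].
best[1] = 1
best[2] = max(1+1, 4+0) = 4
best[3] = max(1+4, 4+1, 7+0) = 7
best[4] = max(1+7, 4+4, 7+1, 12+0) = 12
best[5] = max(1+12, 4+7, 7+4, 12+1, 8+0) = 13
best[6] = max(1+13, 4+12, 7+7, 12+4, 8+1, 8+0) = 16
best[7] = max(1+16, 4+13, 7+12, …, 8+1, 19+0) = 19
One optimal cutting: 4 + 3 → ¢12 + ¢7 = ¢19.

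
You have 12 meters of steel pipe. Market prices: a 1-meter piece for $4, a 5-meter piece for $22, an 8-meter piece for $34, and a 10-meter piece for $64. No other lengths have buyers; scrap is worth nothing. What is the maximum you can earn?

Consider every possible first cut. best[k] is the best of p[i]+best[k−i] over all sellable i≤k.
best[1] = 4
best[2] = 8  (first piece 1, then best[1]=4)
best[3] = 12  (first piece 1, then best[2]=8)
best[4] = 16  (first piece 1, then best[3]=12)
best[5] = 22
best[6] = 26  (first piece 1, then best[5]=22)
best[7] = 30  (first piece 1, then best[6]=26)
best[8] = 34  (first piece 1, then best[7]=30)
best[9] = 38  (first piece 1, then best[8]=34)
best[10] = 64
best[11] = 68  (first piece 1, then best[10]=64)
best[12] = 72  (first piece 1, then best[11]=68)
One optimal cutting: 10 + 1 + 1 → $72.

72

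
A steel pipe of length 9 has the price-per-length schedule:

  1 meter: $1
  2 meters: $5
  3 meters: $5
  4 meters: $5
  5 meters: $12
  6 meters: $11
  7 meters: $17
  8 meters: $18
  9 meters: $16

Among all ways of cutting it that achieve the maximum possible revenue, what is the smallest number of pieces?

Let r[k] be the best obtainable value from length k. For each k, try every first piece i and keep the best of price[i] + r[k−i].
r[1] = 1
r[2] = max(1+1, 5+0) = 5
r[3] = max(1+5, 5+1, 5+0) = 6
r[4] = max(1+6, 5+5, 5+1, 5+0) = 10
r[5] = max(1+10, 5+6, 5+5, 5+1, 12+0) = 12
r[6] = max(1+12, 5+10, 5+6, 5+5, 12+1, 11+0) = 15
r[7] = max(1+15, 5+12, 5+10, …, 11+1, 17+0) = 17
r[8] = max(1+17, 5+15, 5+12, …, 17+1, 18+0) = 20
r[9] = max(1+20, 5+17, 5+15, …, 18+1, 16+0) = 22
Maximum revenue is $22.
Now minimize piece count subject to staying optimal: for each k, pieces[k] = 1 + min over i with p[i]+r[k−i]=r[k] of pieces[k−i].
pieces[6] = 3
pieces[7] = 1
pieces[8] = 4
pieces[9] = 2

2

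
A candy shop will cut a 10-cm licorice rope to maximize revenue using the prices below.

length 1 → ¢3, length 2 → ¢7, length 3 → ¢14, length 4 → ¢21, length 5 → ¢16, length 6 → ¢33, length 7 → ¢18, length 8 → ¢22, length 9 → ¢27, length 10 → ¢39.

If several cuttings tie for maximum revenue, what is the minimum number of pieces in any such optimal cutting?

Build r[k] bottom-up: r[k] = max over allowed piece i of (p[i] + r[k−i]).
r[1] = 3
r[2] = 7
r[3] = 14
r[4] = 21
r[5] = 24  (first piece 1, then r[4]=21)
r[6] = 33
r[7] = 36  (first piece 1, then r[6]=33)
r[8] = 42  (first piece 4, then r[4]=21)
r[9] = 47  (first piece 3, then r[6]=33)
r[10] = 54  (first piece 4, then r[6]=33)
Maximum revenue is ¢54.
Now minimize piece count subject to staying optimal: for each k, pieces[k] = 1 + min over i with p[i]+r[k−i]=r[k] of pieces[k−i].
pieces[7] = 2
pieces[8] = 2
pieces[9] = 2
pieces[10] = 2

2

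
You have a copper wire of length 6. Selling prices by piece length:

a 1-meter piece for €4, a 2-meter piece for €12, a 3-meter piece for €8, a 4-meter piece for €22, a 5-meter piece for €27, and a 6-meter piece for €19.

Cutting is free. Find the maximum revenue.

36

Let r[k] be the best obtainable value from length k. For each k, try every first piece i and keep the best of price[i] + r[k−i].
r[1] = 4
r[2] = max(4+4, 12+0) = 12
r[3] = max(4+12, 12+4, 8+0) = 16
r[4] = max(4+16, 12+12, 8+4, 22+0) = 24
r[5] = max(4+24, 12+16, 8+12, 22+4, 27+0) = 28
r[6] = max(4+28, 12+24, 8+16, 22+12, 27+4, 19+0) = 36
One optimal cutting: 2 + 2 + 2 → €12 + €12 + €12 = €36.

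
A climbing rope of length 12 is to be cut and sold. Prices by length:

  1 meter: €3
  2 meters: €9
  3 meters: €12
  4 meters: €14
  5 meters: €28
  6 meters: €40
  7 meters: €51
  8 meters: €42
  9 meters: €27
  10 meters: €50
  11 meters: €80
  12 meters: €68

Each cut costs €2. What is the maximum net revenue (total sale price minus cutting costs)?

Build net[k] bottom-up: net[k] = max over allowed piece i of (p[i] + net[k−i]) − 2 per cut.
net[1] = 3
net[2] = 9
net[3] = 12
net[4] = 16  (first piece 2, then net[2]=9)
net[5] = 28
net[6] = 40
net[7] = 51
net[8] = 52  (first piece 1, then net[7]=51)
net[9] = 58  (first piece 2, then net[7]=51)
net[10] = 61  (first piece 3, then net[7]=51)
net[11] = 80
net[12] = 81  (first piece 1, then net[11]=80)
One optimal plan: pieces 11 + 1 (1 cut) → €83 − €2 = €81.

81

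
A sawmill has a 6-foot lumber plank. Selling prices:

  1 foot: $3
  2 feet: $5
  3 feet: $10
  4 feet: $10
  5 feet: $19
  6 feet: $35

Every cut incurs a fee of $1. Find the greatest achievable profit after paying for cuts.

Build v[k] bottom-up: v[k] = max over allowed piece i of (p[i] + v[k−i]) − 1 per cut.
v[1] = 3
v[2] = max(3+3-1, 5+0) = 5
v[3] = max(3+5-1, 5+3-1, 10+0) = 10
v[4] = max(3+10-1, 5+5-1, 10+3-1, 10+0) = 12
v[5] = max(3+12-1, 5+10-1, 10+5-1, 10+3-1, 19+0) = 19
v[6] = max(3+19-1, 5+12-1, 10+10-1, 10+5-1, 19+3-1, 35+0) = 35
Best is to make no cuts and sell whole for $35.

35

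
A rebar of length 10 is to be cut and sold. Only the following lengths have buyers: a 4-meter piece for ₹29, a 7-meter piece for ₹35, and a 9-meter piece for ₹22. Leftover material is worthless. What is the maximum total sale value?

58

Build best[k] bottom-up: best[k] = max over allowed piece i of (p[i] + best[k−i]).
best[1] = 0
best[2] = 0
best[3] = 0
best[4] = 29
best[5] = 29
best[6] = 29
best[7] = 35
best[8] = 58  (first piece 4, then best[4]=29)
best[9] = 58
best[10] = 58
One optimal cutting: pieces 4 + 4 with 2 meters of scrap → ₹58.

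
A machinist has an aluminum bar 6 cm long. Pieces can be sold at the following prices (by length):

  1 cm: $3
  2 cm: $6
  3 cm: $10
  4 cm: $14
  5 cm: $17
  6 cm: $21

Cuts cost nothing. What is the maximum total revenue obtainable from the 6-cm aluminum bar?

Build R[k] bottom-up: R[k] = max over allowed piece i of (p[i] + R[k−i]).
R[1] = 3
R[2] = max(3+3, 6+0) = 6
R[3] = max(3+6, 6+3, 10+0) = 10
R[4] = max(3+10, 6+6, 10+3, 14+0) = 14
R[5] = max(3+14, 6+10, 10+6, 14+3, 17+0) = 17
R[6] = max(3+17, 6+14, 10+10, 14+6, 17+3, 21+0) = 21
Best is to sell the whole 6-cm piece uncut for $21.

21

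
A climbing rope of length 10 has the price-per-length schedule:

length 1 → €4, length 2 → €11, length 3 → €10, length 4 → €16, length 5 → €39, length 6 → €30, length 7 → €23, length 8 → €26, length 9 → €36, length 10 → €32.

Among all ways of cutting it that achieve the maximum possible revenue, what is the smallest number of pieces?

Build r[k] bottom-up: r[k] = max over allowed piece i of (p[i] + r[k−i]).
r[1] = 4
r[2] = 11
r[3] = 15  (first piece 1, then r[2]=11)
r[4] = 22  (first piece 2, then r[2]=11)
r[5] = 39
r[6] = 43  (first piece 1, then r[5]=39)
r[7] = 50  (first piece 2, then r[5]=39)
r[8] = 54  (first piece 1, then r[7]=50)
r[9] = 61  (first piece 2, then r[7]=50)
r[10] = 78  (first piece 5, then r[5]=39)
Maximum revenue is €78.
Now minimize piece count subject to staying optimal: for each k, pieces[k] = 1 + min over i with p[i]+r[k−i]=r[k] of pieces[k−i].
pieces[7] = 2
pieces[8] = 3
pieces[9] = 3
pieces[10] = 2

2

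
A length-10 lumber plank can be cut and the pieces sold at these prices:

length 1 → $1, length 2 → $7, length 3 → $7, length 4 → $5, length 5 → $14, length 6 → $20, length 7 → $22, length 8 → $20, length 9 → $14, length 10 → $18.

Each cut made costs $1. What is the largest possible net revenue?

Consider every possible first cut. net[k] is the best of p[i]+net[k−i] over all sellable i≤k, charging 1 whenever i<k.
net[1] = 1
net[2] = max(1+1-1, 7+0) = 7
net[3] = max(1+7-1, 7+1-1, 7+0) = 7
net[4] = max(1+7-1, 7+7-1, 7+1-1, 5+0) = 13
net[5] = max(1+13-1, 7+7-1, 7+7-1, 5+1-1, 14+0) = 14
net[6] = max(1+14-1, 7+13-1, 7+7-1, 5+7-1, 14+1-1, 20+0) = 20
net[7] = max(1+20-1, 7+14-1, 7+13-1, …, 20+1-1, 22+0) = 22
net[8] = max(1+22-1, 7+20-1, 7+14-1, …, 22+1-1, 20+0) = 26
net[9] = max(1+26-1, 7+22-1, 7+20-1, …, 20+1-1, 14+0) = 28
net[10] = max(1+28-1, 7+26-1, 7+22-1, …, 14+1-1, 18+0) = 32
One optimal plan: pieces 6 + 2 + 2 (2 cuts) → $34 − $2 = $32.

32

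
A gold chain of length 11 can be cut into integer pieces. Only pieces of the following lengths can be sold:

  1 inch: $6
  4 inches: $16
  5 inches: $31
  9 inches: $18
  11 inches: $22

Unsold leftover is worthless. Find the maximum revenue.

68

Consider every possible first cut. best[k] is the best of p[i]+best[k−i] over all sellable i≤k.
best[1] = 6
best[2] = 12  (first piece 1, then best[1]=6)
best[3] = 18  (first piece 1, then best[2]=12)
best[4] = max(6+18, 16+0) = 24
best[5] = max(6+24, 16+6, 31+0) = 31
best[6] = max(6+31, 16+12, 31+6) = 37
best[7] = max(6+37, 16+18, 31+12) = 43
best[8] = max(6+43, 16+24, 31+18) = 49
best[9] = max(6+49, 16+31, 31+24, 18+0) = 55
best[10] = max(6+55, 16+37, 31+31, 18+6) = 62
best[11] = max(6+62, 16+43, 31+37, 18+12, 22+0) = 68
One optimal cutting: 5 + 5 + 1 → $68.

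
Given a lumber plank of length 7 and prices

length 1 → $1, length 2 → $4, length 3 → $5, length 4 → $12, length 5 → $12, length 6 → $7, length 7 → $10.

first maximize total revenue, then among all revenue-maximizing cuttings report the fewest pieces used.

Build r[k] bottom-up: r[k] = max over allowed piece i of (p[i] + r[k−i]).
r[1] = 1
r[2] = max(1+1, 4+0) = 4
r[3] = max(1+4, 4+1, 5+0) = 5
r[4] = max(1+5, 4+4, 5+1, 12+0) = 12
r[5] = max(1+12, 4+5, 5+4, 12+1, 12+0) = 13
r[6] = max(1+13, 4+12, 5+5, 12+4, 12+1, 7+0) = 16
r[7] = max(1+16, 4+13, 5+12, …, 7+1, 10+0) = 17
Maximum revenue is $17.
Now minimize piece count subject to staying optimal: for each k, pieces[k] = 1 + min over i with p[i]+r[k−i]=r[k] of pieces[k−i].
pieces[4] = 1
pieces[5] = 2
pieces[6] = 2
pieces[7] = 2

2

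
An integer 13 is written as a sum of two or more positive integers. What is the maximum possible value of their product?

108

Define P[k] = max over 1≤i<k of i · max(k−i, P[k−i]); the inner max lets the remainder stay uncut if that's better.
Small cases: P[2]=1, P[3]=2, P[4]=4, P[5]=6.
P[6] = 3*max(3,2) = 3*3 = 9
P[7] = 2*max(5,6) = 2*6 = 12
P[8] = 2*max(6,9) = 2*9 = 18
P[9] = 3*max(6,9) = 3*9 = 27
P[10] = 2*max(8,18) = 2*18 = 36
P[11] = 2*max(9,27) = 2*27 = 54
P[12] = 3*max(9,27) = 3*27 = 81
P[13] = 2*max(11,54) = 2*54 = 108
One optimal split: 3 + 3 + 3 + 2 + 2; product 3*3*3*2*2 = 108.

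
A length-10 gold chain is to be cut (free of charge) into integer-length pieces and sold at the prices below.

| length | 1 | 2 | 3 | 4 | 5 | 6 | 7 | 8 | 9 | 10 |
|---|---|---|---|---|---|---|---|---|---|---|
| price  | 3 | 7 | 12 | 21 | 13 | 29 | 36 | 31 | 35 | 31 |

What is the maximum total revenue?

50

Let v[k] be the best obtainable value from length k. For each k, try every first piece i and keep the best of price[i] + v[k−i].
v[1] = 3
v[2] = max(3+3, 7+0) = 7
v[3] = max(3+7, 7+3, 12+0) = 12
v[4] = max(3+12, 7+7, 12+3, 21+0) = 21
v[5] = max(3+21, 7+12, 12+7, 21+3, 13+0) = 24
v[6] = max(3+24, 7+21, 12+12, 21+7, 13+3, 29+0) = 29
v[7] = max(3+29, 7+24, 12+21, …, 29+3, 36+0) = 36
v[8] = max(3+36, 7+29, 12+24, …, 36+3, 31+0) = 42
v[9] = max(3+42, 7+36, 12+29, …, 31+3, 35+0) = 45
v[10] = max(3+45, 7+42, 12+36, …, 35+3, 31+0) = 50
One optimal cutting: 6 + 4 → $29 + $21 = $50.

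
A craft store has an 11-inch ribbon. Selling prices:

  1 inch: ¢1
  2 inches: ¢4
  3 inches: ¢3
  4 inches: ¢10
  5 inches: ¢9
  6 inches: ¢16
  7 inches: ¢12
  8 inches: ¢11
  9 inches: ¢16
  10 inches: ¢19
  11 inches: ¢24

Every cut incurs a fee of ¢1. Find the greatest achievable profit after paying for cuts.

Build v[k] bottom-up: v[k] = max over allowed piece i of (p[i] + v[k−i]) − 1 per cut.
v[1] = 1
v[2] = 4
v[3] = 4  (first piece 1, then v[2]=4)
v[4] = 10
v[5] = 10  (first piece 1, then v[4]=10)
v[6] = 16
v[7] = 16  (first piece 1, then v[6]=16)
v[8] = 19  (first piece 2, then v[6]=16)
v[9] = 19  (first piece 1, then v[8]=19)
v[10] = 25  (first piece 4, then v[6]=16)
v[11] = 25  (first piece 1, then v[10]=25)
One optimal plan: pieces 6 + 4 + 1 (2 cuts) → ¢27 − ¢2 = ¢25.

25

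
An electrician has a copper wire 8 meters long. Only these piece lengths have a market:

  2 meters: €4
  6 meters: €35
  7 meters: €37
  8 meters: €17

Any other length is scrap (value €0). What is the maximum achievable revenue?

39

Let r[k] be the best obtainable value from length k. For each k, try every first piece i and keep the best of price[i] + r[k−i].
r[1] = 0
r[2] = 4
r[3] = 4
r[4] = 8  (first piece 2, then r[2]=4)
r[5] = 8
r[6] = 35
r[7] = 37
r[8] = 39  (first piece 2, then r[6]=35)
One optimal cutting: 6 + 2 → €39.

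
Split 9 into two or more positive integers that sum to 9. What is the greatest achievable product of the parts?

Fill f[k] for k=2..9: at each k try every first piece i and multiply by the better of (k−i) uncut or f[k−i].
Small cases: f[2]=1, f[3]=2.
f[4] = max(1×3, 2×2, 3×1) = 4
f[5] = max(1×4, 2×3, 3×2, 4×1) = 6
f[6] = max(1×6, 2×4, 3×3, 4×2, 5×1) = 9
f[7] = max(1×9, 2×6, 3×4, 4×3, 5×2, 6×1) = 12
f[8] = max(1×12, 2×9, 3×6, …, 6×2, 7×1) = 18
f[9] = max(1×18, 2×12, 3×9, …, 7×2, 8×1) = 27
One optimal split: 3 + 3 + 3; product 3×3×3 = 27.

27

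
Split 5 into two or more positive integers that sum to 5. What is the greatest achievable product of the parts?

6

Let P[k] be the best product for length k (with at least one cut). For each first piece i, the rest contributes max(k−i, P[k−i]).
P[2] = 1×max(1,0) = 1×1 = 1
P[3] = 1×max(2,1) = 1×2 = 2
P[4] = 2×max(2,1) = 2×2 = 4
P[5] = 2×max(3,2) = 2×3 = 6
One optimal split: 3 + 2; product 3×2 = 6.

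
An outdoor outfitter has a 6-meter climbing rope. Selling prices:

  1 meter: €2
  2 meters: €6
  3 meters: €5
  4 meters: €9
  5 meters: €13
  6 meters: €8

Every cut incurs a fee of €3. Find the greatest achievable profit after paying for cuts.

12

Consider every possible first cut. v[k] is the best of p[i]+v[k−i] over all sellable i≤k, charging 3 whenever i<k.
v[1] = 2
v[2] = max(2+2-3, 6+0) = 6
v[3] = max(2+6-3, 6+2-3, 5+0) = 5
v[4] = max(2+5-3, 6+6-3, 5+2-3, 9+0) = 9
v[5] = max(2+9-3, 6+5-3, 5+6-3, 9+2-3, 13+0) = 13
v[6] = max(2+13-3, 6+9-3, 5+5-3, 9+6-3, 13+2-3, 8+0) = 12
One optimal plan: pieces 5 + 1 (1 cut) → €15 − €3 = €12.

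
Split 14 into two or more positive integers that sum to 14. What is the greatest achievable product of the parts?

Let f[k] be the best product for length k (with at least one cut). For each first piece i, the rest contributes max(k−i, f[k−i]).
f[2] = 1·max(1,0) = 1·1 = 1
f[3] = 1·max(2,1) = 1·2 = 2
f[4] = 2·max(2,1) = 2·2 = 4
f[5] = 2·max(3,2) = 2·3 = 6
f[6] = 3·max(3,2) = 3·3 = 9
f[7] = 2·max(5,6) = 2·6 = 12
f[8] = 2·max(6,9) = 2·9 = 18
f[9] = 3·max(6,9) = 3·9 = 27
f[10] = 2·max(8,18) = 2·18 = 36
f[11] = 2·max(9,27) = 2·27 = 54
f[12] = 3·max(9,27) = 3·27 = 81
f[13] = 2·max(11,54) = 2·54 = 108
f[14] = 2·max(12,81) = 2·81 = 162
One optimal split: 3 + 3 + 3 + 3 + 2; product 3·3·3·3·2 = 162.

162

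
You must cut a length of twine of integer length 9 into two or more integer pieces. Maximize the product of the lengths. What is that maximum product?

Define prod[k] = max over 1≤i<k of i · max(k−i, prod[k−i]); the inner max lets the remainder stay uncut if that's better.
prod[2] = 1·max(1,0) = 1·1 = 1
prod[3] = 1·max(2,1) = 1·2 = 2
prod[4] = 2·max(2,1) = 2·2 = 4
prod[5] = 2·max(3,2) = 2·3 = 6
prod[6] = 3·max(3,2) = 3·3 = 9
prod[7] = 2·max(5,6) = 2·6 = 12
prod[8] = 2·max(6,9) = 2·9 = 18
prod[9] = 3·max(6,9) = 3·9 = 27
One optimal split: 3 + 3 + 3; product 3·3·3 = 27.

27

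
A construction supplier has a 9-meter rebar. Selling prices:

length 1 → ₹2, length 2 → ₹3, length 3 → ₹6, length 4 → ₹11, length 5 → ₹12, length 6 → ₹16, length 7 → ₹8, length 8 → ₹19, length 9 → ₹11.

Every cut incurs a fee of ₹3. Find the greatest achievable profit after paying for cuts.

Build r[k] bottom-up: r[k] = max over allowed piece i of (p[i] + r[k−i]) − 3 per cut.
r[1] = 2
r[2] = max(2+2-3, 3+0) = 3
r[3] = max(2+3-3, 3+2-3, 6+0) = 6
r[4] = max(2+6-3, 3+3-3, 6+2-3, 11+0) = 11
r[5] = max(2+11-3, 3+6-3, 6+3-3, 11+2-3, 12+0) = 12
r[6] = max(2+12-3, 3+11-3, 6+6-3, 11+3-3, 12+2-3, 16+0) = 16
r[7] = max(2+16-3, 3+12-3, 6+11-3, …, 16+2-3, 8+0) = 15
r[8] = max(2+15-3, 3+16-3, 6+12-3, …, 8+2-3, 19+0) = 19
r[9] = max(2+19-3, 3+15-3, 6+16-3, …, 19+2-3, 11+0) = 20
One optimal plan: pieces 5 + 4 (1 cut) → ₹23 − ₹3 = ₹20.

20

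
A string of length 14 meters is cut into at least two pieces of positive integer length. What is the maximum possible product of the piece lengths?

Define prod[k] = max over 1≤i<k of i · max(k−i, prod[k−i]); the inner max lets the remainder stay uncut if that's better.
prod[2] = 1*max(1,0) = 1*1 = 1
prod[3] = 1*max(2,1) = 1*2 = 2
prod[4] = 2*max(2,1) = 2*2 = 4
prod[5] = 2*max(3,2) = 2*3 = 6
prod[6] = 3*max(3,2) = 3*3 = 9
prod[7] = 2*max(5,6) = 2*6 = 12
prod[8] = 2*max(6,9) = 2*9 = 18
prod[9] = 3*max(6,9) = 3*9 = 27
prod[10] = 2*max(8,18) = 2*18 = 36
prod[11] = 2*max(9,27) = 2*27 = 54
prod[12] = 3*max(9,27) = 3*27 = 81
prod[13] = 2*max(11,54) = 2*54 = 108
prod[14] = 2*max(12,81) = 2*81 = 162
One optimal split: 3 + 3 + 3 + 3 + 2; product 3*3*3*3*2 = 162.

162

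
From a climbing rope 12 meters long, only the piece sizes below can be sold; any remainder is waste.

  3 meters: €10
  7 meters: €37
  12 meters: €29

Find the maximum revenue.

47

Let r[k] be the best obtainable value from length k. For each k, try every first piece i and keep the best of price[i] + r[k−i].
r[1] = 0
r[2] = 0
r[3] = 10
r[4] = 10
r[5] = 10
r[6] = 20  (first piece 3, then r[3]=10)
r[7] = 37
r[8] = 37
r[9] = 37
r[10] = 47  (first piece 3, then r[7]=37)
r[11] = 47
r[12] = 47
One optimal cutting: pieces 7 + 3 with 2 meters of scrap → €47.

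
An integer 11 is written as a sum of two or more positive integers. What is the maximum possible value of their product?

Let g[k] be the best product for length k (with at least one cut). For each first piece i, the rest contributes max(k−i, g[k−i]).
g[2] = 1×max(1,0) = 1×1 = 1
g[3] = max(1×2, 2×1) = 2
g[4] = max(1×3, 2×2, 3×1) = 4
g[5] = max(1×4, 2×3, 3×2, 4×1) = 6
g[6] = max(1×6, 2×4, 3×3, 4×2, 5×1) = 9
g[7] = max(1×9, 2×6, 3×4, 4×3, 5×2, 6×1) = 12
g[8] = max(1×12, 2×9, 3×6, …, 6×2, 7×1) = 18
g[9] = max(1×18, 2×12, 3×9, …, 7×2, 8×1) = 27
g[10] = max(1×27, 2×18, 3×12, …, 8×2, 9×1) = 36
g[11] = max(1×36, 2×27, 3×18, …, 9×2, 10×1) = 54
One optimal split: 3 + 3 + 3 + 2; product 3×3×3×2 = 54.

54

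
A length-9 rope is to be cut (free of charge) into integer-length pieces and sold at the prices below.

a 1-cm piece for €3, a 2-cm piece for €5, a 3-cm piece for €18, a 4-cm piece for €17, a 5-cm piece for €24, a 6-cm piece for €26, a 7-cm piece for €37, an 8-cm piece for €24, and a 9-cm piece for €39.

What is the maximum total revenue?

54

Build v[k] bottom-up: v[k] = max over allowed piece i of (p[i] + v[k−i]).
v[1] = 3
v[2] = 6  (first piece 1, then v[1]=3)
v[3] = 18
v[4] = 21  (first piece 1, then v[3]=18)
v[5] = 24  (first piece 1, then v[4]=21)
v[6] = 36  (first piece 3, then v[3]=18)
v[7] = 39  (first piece 1, then v[6]=36)
v[8] = 42  (first piece 1, then v[7]=39)
v[9] = 54  (first piece 3, then v[6]=36)
One optimal cutting: 3 + 3 + 3 → €18 + €18 + €18 = €54.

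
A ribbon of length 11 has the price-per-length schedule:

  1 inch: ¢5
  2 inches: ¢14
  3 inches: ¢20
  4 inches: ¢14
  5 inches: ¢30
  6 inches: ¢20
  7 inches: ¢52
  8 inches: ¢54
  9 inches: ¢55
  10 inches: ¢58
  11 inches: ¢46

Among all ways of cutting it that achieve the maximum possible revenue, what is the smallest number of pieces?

Consider every possible first cut. r[k] is the best of p[i]+r[k−i] over all sellable i≤k.
r[1] = 5
r[2] = max(5+5, 14+0) = 14
r[3] = max(5+14, 14+5, 20+0) = 20
r[4] = max(5+20, 14+14, 20+5, 14+0) = 28
r[5] = max(5+28, 14+20, 20+14, 14+5, 30+0) = 34
r[6] = max(5+34, 14+28, 20+20, 14+14, 30+5, 20+0) = 42
r[7] = max(5+42, 14+34, 20+28, …, 20+5, 52+0) = 52
r[8] = max(5+52, 14+42, 20+34, …, 52+5, 54+0) = 57
r[9] = max(5+57, 14+52, 20+42, …, 54+5, 55+0) = 66
r[10] = max(5+66, 14+57, 20+52, …, 55+5, 58+0) = 72
r[11] = max(5+72, 14+66, 20+57, …, 58+5, 46+0) = 80
Maximum revenue is ¢80.
Now minimize piece count subject to staying optimal: for each k, pieces[k] = 1 + min over i with p[i]+r[k−i]=r[k] of pieces[k−i].
pieces[8] = 2
pieces[9] = 2
pieces[10] = 2
pieces[11] = 3

3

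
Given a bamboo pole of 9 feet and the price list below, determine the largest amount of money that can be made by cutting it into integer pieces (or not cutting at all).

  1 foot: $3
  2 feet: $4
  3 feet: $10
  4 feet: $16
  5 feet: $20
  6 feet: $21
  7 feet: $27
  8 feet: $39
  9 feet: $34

42

Build v[k] bottom-up: v[k] = max over allowed piece i of (p[i] + v[k−i]).
v[1] = 3
v[2] = 6  (first piece 1, then v[1]=3)
v[3] = 10
v[4] = 16
v[5] = 20
v[6] = 23  (first piece 1, then v[5]=20)
v[7] = 27
v[8] = 39
v[9] = 42  (first piece 1, then v[8]=39)
One optimal cutting: 8 + 1 → $39 + $3 = $42.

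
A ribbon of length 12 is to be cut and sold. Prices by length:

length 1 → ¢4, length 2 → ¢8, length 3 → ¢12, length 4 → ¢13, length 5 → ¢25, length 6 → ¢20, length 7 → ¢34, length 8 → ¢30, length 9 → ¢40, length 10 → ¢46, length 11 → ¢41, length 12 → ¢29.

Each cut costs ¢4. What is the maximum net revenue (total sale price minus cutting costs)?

Let net[k] be the best obtainable value from length k. For each k, try every first piece i and keep the best of price[i] + net[k−i] minus the 4 cut fee when i<k.
net[1] = 4
net[2] = max(4+4-4, 8+0) = 8
net[3] = max(4+8-4, 8+4-4, 12+0) = 12
net[4] = max(4+12-4, 8+8-4, 12+4-4, 13+0) = 13
net[5] = max(4+13-4, 8+12-4, 12+8-4, 13+4-4, 25+0) = 25
net[6] = max(4+25-4, 8+13-4, 12+12-4, 13+8-4, 25+4-4, 20+0) = 25
net[7] = max(4+25-4, 8+25-4, 12+13-4, …, 20+4-4, 34+0) = 34
net[8] = max(4+34-4, 8+25-4, 12+25-4, …, 34+4-4, 30+0) = 34
net[9] = max(4+34-4, 8+34-4, 12+25-4, …, 30+4-4, 40+0) = 40
net[10] = max(4+40-4, 8+34-4, 12+34-4, …, 40+4-4, 46+0) = 46
net[11] = max(4+46-4, 8+40-4, 12+34-4, …, 46+4-4, 41+0) = 46
net[12] = max(4+46-4, 8+46-4, 12+40-4, …, 41+4-4, 29+0) = 55
One optimal plan: pieces 7 + 5 (1 cut) → ¢59 − ¢4 = ¢55.

55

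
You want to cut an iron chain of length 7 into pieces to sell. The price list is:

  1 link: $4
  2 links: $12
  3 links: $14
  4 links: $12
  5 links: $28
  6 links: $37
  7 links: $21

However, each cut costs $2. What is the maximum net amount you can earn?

39

Let r[k] be the best obtainable value from length k. For each k, try every first piece i and keep the best of price[i] + r[k−i] minus the 2 cut fee when i<k.
r[1] = 4
r[2] = 12
r[3] = 14  (first piece 1, then r[2]=12)
r[4] = 22  (first piece 2, then r[2]=12)
r[5] = 28
r[6] = 37
r[7] = 39  (first piece 1, then r[6]=37)
One optimal plan: pieces 6 + 1 (1 cut) → $41 − $2 = $39.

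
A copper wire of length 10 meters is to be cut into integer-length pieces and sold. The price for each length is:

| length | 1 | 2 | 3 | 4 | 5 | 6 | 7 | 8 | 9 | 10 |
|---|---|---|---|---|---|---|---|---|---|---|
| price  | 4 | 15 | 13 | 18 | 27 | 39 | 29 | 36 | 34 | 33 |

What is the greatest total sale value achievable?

Consider every possible first cut. r[k] is the best of p[i]+r[k−i] over all sellable i≤k.
r[1] = 4
r[2] = 15
r[3] = 19  (first piece 1, then r[2]=15)
r[4] = 30  (first piece 2, then r[2]=15)
r[5] = 34  (first piece 1, then r[4]=30)
r[6] = 45  (first piece 2, then r[4]=30)
r[7] = 49  (first piece 1, then r[6]=45)
r[8] = 60  (first piece 2, then r[6]=45)
r[9] = 64  (first piece 1, then r[8]=60)
r[10] = 75  (first piece 2, then r[8]=60)
One optimal cutting: 2 + 2 + 2 + 2 + 2 → €15 + €15 + €15 + €15 + €15 = €75.

75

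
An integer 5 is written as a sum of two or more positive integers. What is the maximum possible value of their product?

6

Let m[k] be the best product for length k (with at least one cut). For each first piece i, the rest contributes max(k−i, m[k−i]).
m[2] = 1×max(1,0) = 1×1 = 1
m[3] = 1×max(2,1) = 1×2 = 2
m[4] = 2×max(2,1) = 2×2 = 4
m[5] = 2×max(3,2) = 2×3 = 6
One optimal split: 3 + 2; product 3×2 = 6.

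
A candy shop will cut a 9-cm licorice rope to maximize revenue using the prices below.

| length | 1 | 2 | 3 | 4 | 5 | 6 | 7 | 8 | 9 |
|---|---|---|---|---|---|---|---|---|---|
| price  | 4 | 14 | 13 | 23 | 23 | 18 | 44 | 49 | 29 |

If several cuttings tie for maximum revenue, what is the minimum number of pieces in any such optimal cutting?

Let r[k] be the best obtainable value from length k. For each k, try every first piece i and keep the best of price[i] + r[k−i].
r[1] = 4
r[2] = 14
r[3] = 18  (first piece 1, then r[2]=14)
r[4] = 28  (first piece 2, then r[2]=14)
r[5] = 32  (first piece 1, then r[4]=28)
r[6] = 42  (first piece 2, then r[4]=28)
r[7] = 46  (first piece 1, then r[6]=42)
r[8] = 56  (first piece 2, then r[6]=42)
r[9] = 60  (first piece 1, then r[8]=56)
Maximum revenue is ¢60.
Now minimize piece count subject to staying optimal: for each k, pieces[k] = 1 + min over i with p[i]+r[k−i]=r[k] of pieces[k−i].
pieces[6] = 3
pieces[7] = 4
pieces[8] = 4
pieces[9] = 5

5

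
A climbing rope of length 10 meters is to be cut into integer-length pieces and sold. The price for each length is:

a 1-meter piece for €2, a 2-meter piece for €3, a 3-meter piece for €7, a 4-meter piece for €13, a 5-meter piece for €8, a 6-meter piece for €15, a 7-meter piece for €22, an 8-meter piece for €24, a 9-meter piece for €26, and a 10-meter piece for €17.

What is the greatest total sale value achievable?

30

Build R[k] bottom-up: R[k] = max over allowed piece i of (p[i] + R[k−i]).
R[1] = 2
R[2] = max(2+2, 3+0) = 4
R[3] = max(2+4, 3+2, 7+0) = 7
R[4] = max(2+7, 3+4, 7+2, 13+0) = 13
R[5] = max(2+13, 3+7, 7+4, 13+2, 8+0) = 15
R[6] = max(2+15, 3+13, 7+7, 13+4, 8+2, 15+0) = 17
R[7] = max(2+17, 3+15, 7+13, …, 15+2, 22+0) = 22
R[8] = max(2+22, 3+17, 7+15, …, 22+2, 24+0) = 26
R[9] = max(2+26, 3+22, 7+17, …, 24+2, 26+0) = 28
R[10] = max(2+28, 3+26, 7+22, …, 26+2, 17+0) = 30
One optimal cutting: 4 + 4 + 1 + 1 → €13 + €13 + €2 + €2 = €30.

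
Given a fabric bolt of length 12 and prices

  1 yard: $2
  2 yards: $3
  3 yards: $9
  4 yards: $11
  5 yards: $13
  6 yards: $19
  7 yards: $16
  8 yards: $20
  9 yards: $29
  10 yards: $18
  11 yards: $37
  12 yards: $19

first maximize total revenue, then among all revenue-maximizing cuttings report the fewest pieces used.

2

Build r[k] bottom-up: r[k] = max over allowed piece i of (p[i] + r[k−i]).
r[1] = 2
r[2] = max(2+2, 3+0) = 4
r[3] = max(2+4, 3+2, 9+0) = 9
r[4] = max(2+9, 3+4, 9+2, 11+0) = 11
r[5] = max(2+11, 3+9, 9+4, 11+2, 13+0) = 13
r[6] = max(2+13, 3+11, 9+9, 11+4, 13+2, 19+0) = 19
r[7] = max(2+19, 3+13, 9+11, …, 19+2, 16+0) = 21
r[8] = max(2+21, 3+19, 9+13, …, 16+2, 20+0) = 23
r[9] = max(2+23, 3+21, 9+19, …, 20+2, 29+0) = 29
r[10] = max(2+29, 3+23, 9+21, …, 29+2, 18+0) = 31
r[11] = max(2+31, 3+29, 9+23, …, 18+2, 37+0) = 37
r[12] = max(2+37, 3+31, 9+29, …, 37+2, 19+0) = 39
Maximum revenue is $39.
Now minimize piece count subject to staying optimal: for each k, pieces[k] = 1 + min over i with p[i]+r[k−i]=r[k] of pieces[k−i].
pieces[9] = 1
pieces[10] = 2
pieces[11] = 1
pieces[12] = 2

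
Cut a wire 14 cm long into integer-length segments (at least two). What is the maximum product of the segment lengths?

Fill prod[k] for k=2..14: at each k try every first piece i and multiply by the better of (k−i) uncut or prod[k−i].
prod[2] = 1*max(1,0) = 1*1 = 1
prod[3] = 1*max(2,1) = 1*2 = 2
prod[4] = 2*max(2,1) = 2*2 = 4
prod[5] = 2*max(3,2) = 2*3 = 6
prod[6] = 3*max(3,2) = 3*3 = 9
prod[7] = 2*max(5,6) = 2*6 = 12
prod[8] = 2*max(6,9) = 2*9 = 18
prod[9] = 3*max(6,9) = 3*9 = 27
prod[10] = 2*max(8,18) = 2*18 = 36
prod[11] = 2*max(9,27) = 2*27 = 54
prod[12] = 3*max(9,27) = 3*27 = 81
prod[13] = 2*max(11,54) = 2*54 = 108
prod[14] = 2*max(12,81) = 2*81 = 162
One optimal split: 3 + 3 + 3 + 3 + 2; product 3*3*3*3*2 = 162.

162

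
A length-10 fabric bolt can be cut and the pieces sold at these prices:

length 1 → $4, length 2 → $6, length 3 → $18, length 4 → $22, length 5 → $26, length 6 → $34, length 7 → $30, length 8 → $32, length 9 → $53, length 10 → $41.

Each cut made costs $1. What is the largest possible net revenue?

56

Consider every possible first cut. net[k] is the best of p[i]+net[k−i] over all sellable i≤k, charging 1 whenever i<k.
net[1] = 4
net[2] = max(4+4-1, 6+0) = 7
net[3] = max(4+7-1, 6+4-1, 18+0) = 18
net[4] = max(4+18-1, 6+7-1, 18+4-1, 22+0) = 22
net[5] = max(4+22-1, 6+18-1, 18+7-1, 22+4-1, 26+0) = 26
net[6] = max(4+26-1, 6+22-1, 18+18-1, 22+7-1, 26+4-1, 34+0) = 35
net[7] = max(4+35-1, 6+26-1, 18+22-1, …, 34+4-1, 30+0) = 39
net[8] = max(4+39-1, 6+35-1, 18+26-1, …, 30+4-1, 32+0) = 43
net[9] = max(4+43-1, 6+39-1, 18+35-1, …, 32+4-1, 53+0) = 53
net[10] = max(4+53-1, 6+43-1, 18+39-1, …, 53+4-1, 41+0) = 56
One optimal plan: pieces 9 + 1 (1 cut) → $57 − $1 = $56.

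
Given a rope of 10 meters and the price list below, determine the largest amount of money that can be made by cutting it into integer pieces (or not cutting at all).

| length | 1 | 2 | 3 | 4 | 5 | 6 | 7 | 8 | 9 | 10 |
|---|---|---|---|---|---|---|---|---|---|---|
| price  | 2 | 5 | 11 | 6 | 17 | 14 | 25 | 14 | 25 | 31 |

36

Let R[k] be the best obtainable value from length k. For each k, try every first piece i and keep the best of price[i] + R[k−i].
R[1] = 2
R[2] = 5
R[3] = 11
R[4] = 13  (first piece 1, then R[3]=11)
R[5] = 17
R[6] = 22  (first piece 3, then R[3]=11)
R[7] = 25
R[8] = 28  (first piece 3, then R[5]=17)
R[9] = 33  (first piece 3, then R[6]=22)
R[10] = 36  (first piece 3, then R[7]=25)
One optimal cutting: 7 + 3 → 25 + 11 = 36.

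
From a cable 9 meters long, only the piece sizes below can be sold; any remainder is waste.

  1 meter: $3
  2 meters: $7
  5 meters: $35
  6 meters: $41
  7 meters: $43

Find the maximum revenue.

51

Consider every possible first cut. f[k] is the best of p[i]+f[k−i] over all sellable i≤k.
f[1] = 3
f[2] = max(3+3, 7+0) = 7
f[3] = max(3+7, 7+3) = 10
f[4] = max(3+10, 7+7) = 14
f[5] = max(3+14, 7+10, 35+0) = 35
f[6] = max(3+35, 7+14, 35+3, 41+0) = 41
f[7] = max(3+41, 7+35, 35+7, 41+3, 43+0) = 44
f[8] = max(3+44, 7+41, 35+10, 41+7, 43+3) = 48
f[9] = max(3+48, 7+44, 35+14, 41+10, 43+7) = 51
One optimal cutting: 6 + 2 + 1 → $51.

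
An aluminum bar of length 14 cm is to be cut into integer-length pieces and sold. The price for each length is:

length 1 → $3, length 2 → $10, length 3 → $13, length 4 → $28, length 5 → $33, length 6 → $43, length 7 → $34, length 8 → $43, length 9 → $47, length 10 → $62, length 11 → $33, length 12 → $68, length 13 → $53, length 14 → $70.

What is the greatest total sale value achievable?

99

Consider every possible first cut. best[k] is the best of p[i]+best[k−i] over all sellable i≤k.
best[1] = 3
best[2] = max(3+3, 10+0) = 10
best[3] = max(3+10, 10+3, 13+0) = 13
best[4] = max(3+13, 10+10, 13+3, 28+0) = 28
best[5] = max(3+28, 10+13, 13+10, 28+3, 33+0) = 33
best[6] = max(3+33, 10+28, 13+13, 28+10, 33+3, 43+0) = 43
best[7] = max(3+43, 10+33, 13+28, …, 43+3, 34+0) = 46
best[8] = max(3+46, 10+43, 13+33, …, 34+3, 43+0) = 56
best[9] = max(3+56, 10+46, 13+43, …, 43+3, 47+0) = 61
best[10] = max(3+61, 10+56, 13+46, …, 47+3, 62+0) = 71
best[11] = max(3+71, 10+61, 13+56, …, 62+3, 33+0) = 76
best[12] = max(3+76, 10+71, 13+61, …, 33+3, 68+0) = 86
best[13] = max(3+86, 10+76, 13+71, …, 68+3, 53+0) = 89
best[14] = max(3+89, 10+86, 13+76, …, 53+3, 70+0) = 99
One optimal cutting: 6 + 4 + 4 → $43 + $28 + $28 = $99.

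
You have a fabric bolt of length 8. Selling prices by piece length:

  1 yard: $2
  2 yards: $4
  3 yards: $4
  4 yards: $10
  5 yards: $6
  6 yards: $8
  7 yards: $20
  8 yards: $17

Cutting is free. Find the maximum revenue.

Build best[k] bottom-up: best[k] = max over allowed piece i of (p[i] + best[k−i]).
best[1] = 2
best[2] = 4  (first piece 1, then best[1]=2)
best[3] = 6  (first piece 1, then best[2]=4)
best[4] = 10
best[5] = 12  (first piece 1, then best[4]=10)
best[6] = 14  (first piece 1, then best[5]=12)
best[7] = 20
best[8] = 22  (first piece 1, then best[7]=20)
One optimal cutting: 7 + 1 → $20 + $2 = $22.

22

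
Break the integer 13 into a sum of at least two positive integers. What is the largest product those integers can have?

108

Fill prod[k] for k=2..13: at each k try every first piece i and multiply by the better of (k−i) uncut or prod[k−i].
prod[2] = 1×max(1,0) = 1×1 = 1
prod[3] = 1×max(2,1) = 1×2 = 2
prod[4] = 2×max(2,1) = 2×2 = 4
prod[5] = 2×max(3,2) = 2×3 = 6
prod[6] = 3×max(3,2) = 3×3 = 9
prod[7] = 2×max(5,6) = 2×6 = 12
prod[8] = 2×max(6,9) = 2×9 = 18
prod[9] = 3×max(6,9) = 3×9 = 27
prod[10] = 2×max(8,18) = 2×18 = 36
prod[11] = 2×max(9,27) = 2×27 = 54
prod[12] = 3×max(9,27) = 3×27 = 81
prod[13] = 2×max(11,54) = 2×54 = 108
One optimal split: 3 + 3 + 3 + 2 + 2; product 3×3×3×2×2 = 108.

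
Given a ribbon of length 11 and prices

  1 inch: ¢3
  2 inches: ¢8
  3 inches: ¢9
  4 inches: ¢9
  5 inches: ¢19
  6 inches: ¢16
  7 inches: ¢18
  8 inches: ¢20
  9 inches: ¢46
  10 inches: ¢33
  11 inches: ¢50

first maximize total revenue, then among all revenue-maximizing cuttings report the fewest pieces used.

Let r[k] be the best obtainable value from length k. For each k, try every first piece i and keep the best of price[i] + r[k−i].
r[1] = 3
r[2] = 8
r[3] = 11  (first piece 1, then r[2]=8)
r[4] = 16  (first piece 2, then r[2]=8)
r[5] = 19  (first piece 1, then r[4]=16)
r[6] = 24  (first piece 2, then r[4]=16)
r[7] = 27  (first piece 1, then r[6]=24)
r[8] = 32  (first piece 2, then r[6]=24)
r[9] = 46
r[10] = 49  (first piece 1, then r[9]=46)
r[11] = 54  (first piece 2, then r[9]=46)
Maximum revenue is ¢54.
Now minimize piece count subject to staying optimal: for each k, pieces[k] = 1 + min over i with p[i]+r[k−i]=r[k] of pieces[k−i].
pieces[8] = 4
pieces[9] = 1
pieces[10] = 2
pieces[11] = 2

2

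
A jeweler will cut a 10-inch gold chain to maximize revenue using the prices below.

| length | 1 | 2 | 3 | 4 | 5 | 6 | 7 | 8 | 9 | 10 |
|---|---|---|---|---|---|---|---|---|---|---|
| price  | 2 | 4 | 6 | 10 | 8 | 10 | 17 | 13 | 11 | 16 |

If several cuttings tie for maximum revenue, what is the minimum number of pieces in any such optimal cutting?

3

Build r[k] bottom-up: r[k] = max over allowed piece i of (p[i] + r[k−i]).
r[1] = 2
r[2] = max(2+2, 4+0) = 4
r[3] = max(2+4, 4+2, 6+0) = 6
r[4] = max(2+6, 4+4, 6+2, 10+0) = 10
r[5] = max(2+10, 4+6, 6+4, 10+2, 8+0) = 12
r[6] = max(2+12, 4+10, 6+6, 10+4, 8+2, 10+0) = 14
r[7] = max(2+14, 4+12, 6+10, …, 10+2, 17+0) = 17
r[8] = max(2+17, 4+14, 6+12, …, 17+2, 13+0) = 20
r[9] = max(2+20, 4+17, 6+14, …, 13+2, 11+0) = 22
r[10] = max(2+22, 4+20, 6+17, …, 11+2, 16+0) = 24
Maximum revenue is $24.
Now minimize piece count subject to staying optimal: for each k, pieces[k] = 1 + min over i with p[i]+r[k−i]=r[k] of pieces[k−i].
pieces[7] = 1
pieces[8] = 2
pieces[9] = 3
pieces[10] = 3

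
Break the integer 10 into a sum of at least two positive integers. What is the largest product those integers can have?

36

Define g[k] = max over 1≤i<k of i · max(k−i, g[k−i]); the inner max lets the remainder stay uncut if that's better.
Small cases: g[2]=1.
g[3] = 1×max(2,1) = 1×2 = 2
g[4] = 2×max(2,1) = 2×2 = 4
g[5] = 2×max(3,2) = 2×3 = 6
g[6] = 3×max(3,2) = 3×3 = 9
g[7] = 2×max(5,6) = 2×6 = 12
g[8] = 2×max(6,9) = 2×9 = 18
g[9] = 3×max(6,9) = 3×9 = 27
g[10] = 2×max(8,18) = 2×18 = 36
One optimal split: 3 + 3 + 2 + 2; product 3×3×2×2 = 36.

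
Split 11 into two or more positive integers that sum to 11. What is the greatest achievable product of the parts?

54

Define m[k] = max over 1≤i<k of i · max(k−i, m[k−i]); the inner max lets the remainder stay uncut if that's better.
m[2] = 1·max(1,0) = 1·1 = 1
m[3] = 1·max(2,1) = 1·2 = 2
m[4] = 2·max(2,1) = 2·2 = 4
m[5] = 2·max(3,2) = 2·3 = 6
m[6] = 3·max(3,2) = 3·3 = 9
m[7] = 2·max(5,6) = 2·6 = 12
m[8] = 2·max(6,9) = 2·9 = 18
m[9] = 3·max(6,9) = 3·9 = 27
m[10] = 2·max(8,18) = 2·18 = 36
m[11] = 2·max(9,27) = 2·27 = 54
One optimal split: 3 + 3 + 3 + 2; product 3·3·3·2 = 54.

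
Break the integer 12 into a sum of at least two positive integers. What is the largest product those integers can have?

81

Define prod[k] = max over 1≤i<k of i · max(k−i, prod[k−i]); the inner max lets the remainder stay uncut if that's better.
prod[2] = 1·max(1,0) = 1·1 = 1
prod[3] = max(1·2, 2·1) = 2
prod[4] = max(1·3, 2·2, 3·1) = 4
prod[5] = max(1·4, 2·3, 3·2, 4·1) = 6
prod[6] = max(1·6, 2·4, 3·3, 4·2, 5·1) = 9
prod[7] = max(1·9, 2·6, 3·4, 4·3, 5·2, 6·1) = 12
prod[8] = max(1·12, 2·9, 3·6, …, 6·2, 7·1) = 18
prod[9] = max(1·18, 2·12, 3·9, …, 7·2, 8·1) = 27
prod[10] = max(1·27, 2·18, 3·12, …, 8·2, 9·1) = 36
prod[11] = max(1·36, 2·27, 3·18, …, 9·2, 10·1) = 54
prod[12] = max(1·54, 2·36, 3·27, …, 10·2, 11·1) = 81
One optimal split: 3 + 3 + 3 + 3; product 3·3·3·3 = 81.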